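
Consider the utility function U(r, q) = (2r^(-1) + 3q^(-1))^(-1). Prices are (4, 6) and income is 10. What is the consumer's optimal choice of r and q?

For CES with ρ = -1, MRS = (2/3)·(q/r)^2.
Tangency: set MRS = p_r/p_q = 4/6 = 2/3.
So (q/r)^2 = 1; taking the square root, q/r = 1, i.e. q = r.
Substitute into the budget 4·r + 6·q = 10: 10·r = 10, so r* = 1 and q* = 1.

r* = 1, q* = 1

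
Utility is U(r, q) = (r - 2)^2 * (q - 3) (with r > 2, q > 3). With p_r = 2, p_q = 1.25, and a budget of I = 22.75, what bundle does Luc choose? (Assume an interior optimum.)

r* = 7, q* = 7

MU_r = 2·(r−2)·(q−3), MU_q = (r−2)^2.
MRS = (2/1)·(q−3)/(r−2).
Tangency: set MRS = p_r/p_q = 2/1.25 = 1.6.
So (2/1)·(q − 3)/(r − 2) = 1.6, i.e. (q − 3) = 0.8·(r − 2).
Rewrite the budget in excess-of-subsistence terms: 2·(r − 2) + 1.25·(q − 3) = 22.75 − 2·2 − 1.25·3 = 15.
Substituting, 3·(r − 2) = 15, so r − 2 = 5 and r* = 7.
Then q − 3 = 0.8·5 = 4, so q* = 7.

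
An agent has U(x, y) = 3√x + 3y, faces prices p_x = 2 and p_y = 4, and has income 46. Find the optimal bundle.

MU_x = 3/(2√x), MU_y = 3.
MRS = 3/(2√x) ÷ 3.
Tangency: set MRS = p_x/p_y = 2/4 = 0.5.
MRS depends only on x: 0.5/√x = 0.5 ⇒ √x = 0.5/0.5 = 1 ⇒ x* = 1.
From the budget, 4·y = 46 − 2·1 = 44, so y* = 11.

x* = 1, y* = 11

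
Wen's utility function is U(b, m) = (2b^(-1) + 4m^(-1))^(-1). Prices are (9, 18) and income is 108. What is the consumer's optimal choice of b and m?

For CES with ρ = -1, MRS = (2/4)·(m/b)^2.
Tangency: set MRS = p_b/p_m = 9/18 = 0.5.
So (m/b)^2 = 1; taking the square root, m/b = 1, i.e. m = b.
Substitute into the budget 9·b + 18·m = 108: 27·b = 108, so b* = 4 and m* = 4.

b* = 4, m* = 4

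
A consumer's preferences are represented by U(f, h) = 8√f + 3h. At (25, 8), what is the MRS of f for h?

MU_f = 8/(2√f), MU_h = 3.
MRS = 8/(2√f) ÷ 3.
At (25, 8): MRS = 4/15.
The indifference curve has slope −4/15 at this bundle.

MRS = 4/15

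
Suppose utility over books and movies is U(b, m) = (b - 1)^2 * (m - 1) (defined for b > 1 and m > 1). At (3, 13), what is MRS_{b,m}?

MRS = 12

MU_b = 2·(b−1)·(m−1), MU_m = (b−1)^2.
MRS = (2/1)·(m−1)/(b−1).
At (3, 13): MRS = 12.
The indifference curve has slope −12 at this bundle.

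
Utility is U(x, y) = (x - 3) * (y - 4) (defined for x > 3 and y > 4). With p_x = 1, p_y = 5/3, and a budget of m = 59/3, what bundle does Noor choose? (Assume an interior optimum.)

x* = 8, y* = 7

MU_x = (y−4), MU_y = (x−3).
MRS = (y−4)/(x−3).
Tangency: set MRS = p_x/p_y = 1/(5/3) = 0.6.
So (y − 4)/(x − 3) = 0.6, i.e. (y − 4) = 0.6·(x − 3).
Rewrite the budget in excess-of-subsistence terms: 1·(x − 3) + (5/3)·(y − 4) = 59/3 − 1·3 − (5/3)·4 = 10.
Substituting, 2·(x − 3) = 10, so x − 3 = 5 and x* = 8.
Then y − 4 = 0.6·5 = 3, so y* = 7.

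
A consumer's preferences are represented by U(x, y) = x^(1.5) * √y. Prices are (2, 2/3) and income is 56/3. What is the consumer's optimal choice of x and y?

MU_x = 1.5·√x·√y and MU_y = 0.5·x^(1.5)·y^(-0.5).
MRS = MU_x/MU_y = (3)·y/x.
Tangency: set MRS = p_x/p_y = 2/(2/3) = 3.
So (3)·y/x = 3, i.e. y = x.
Substitute into the budget 2·x + (2/3)·y = 56/3: (8/3)·x = 56/3, so x* = 7.
Then y* = 7.

x* = 7, y* = 7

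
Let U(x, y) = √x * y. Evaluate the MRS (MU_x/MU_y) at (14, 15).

MU_x = 0.5·x^(-0.5)·y and MU_y = √x.
MRS = MU_x/MU_y = (0.5)·y/x.
At (14, 15): MRS = 15/28.
So at (14, 15) the consumer would give up 15/28 units of y for one more unit of x.

MRS = 15/28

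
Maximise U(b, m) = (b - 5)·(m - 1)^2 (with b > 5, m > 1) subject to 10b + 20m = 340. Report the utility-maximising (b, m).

MU_b = (m−1)^2, MU_m = 2·(b−5)·(m−1).
MRS = (1/2)·(m−1)/(b−5).
Tangency: set MRS = p_b/p_m = 10/20 = 0.5.
So (1/2)·(m − 1)/(b − 5) = 0.5, i.e. (m − 1) = (b − 5).
Rewrite the budget in excess-of-subsistence terms: 10·(b − 5) + 20·(m − 1) = 340 − 10·5 − 20·1 = 270.
Substituting, 30·(b − 5) = 270, so b − 5 = 9 and b* = 14.
Then m − 1 = 9, so m* = 10.

b* = 14, m* = 10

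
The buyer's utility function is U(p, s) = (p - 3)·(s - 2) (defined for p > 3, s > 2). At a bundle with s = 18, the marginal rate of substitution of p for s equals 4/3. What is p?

MU_p = (s−2), MU_s = (p−3).
MRS = (s−2)/(p−3).
Substitute s = 18: MRS = 16/(p − 3). Setting this equal to 4/3 gives p − 3 = 16/(4/3) = 12, so p = 15.

p = 15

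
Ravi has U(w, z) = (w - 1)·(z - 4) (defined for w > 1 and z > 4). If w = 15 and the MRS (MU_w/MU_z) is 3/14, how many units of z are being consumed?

MU_w = (z−4), MU_z = (w−1).
MRS = (z−4)/(w−1).
Substitute w = 15: MRS = (z − 4)/14. Setting this equal to 3/14 gives z − 4 = (3/14)·14 = 3, so z = 7.

z = 7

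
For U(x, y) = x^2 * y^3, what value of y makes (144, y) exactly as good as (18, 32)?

y = 8

U(18, 32) = 10616832.
Set U(144, y) = 10616832 and solve.
With x = 144: 144^2 = 20736, so y^3 = 10616832/20736 = 512; taking the cube root, y = 8.
Check: U(144, 8) = 10616832.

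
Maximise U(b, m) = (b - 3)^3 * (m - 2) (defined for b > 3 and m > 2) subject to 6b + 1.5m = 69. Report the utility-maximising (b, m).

MU_b = 3·(b−3)^2·(m−2), MU_m = (b−3)^3.
MRS = (3/1)·(m−2)/(b−3).
Tangency: set MRS = p_b/p_m = 6/1.5 = 4.
So (3/1)·(m − 2)/(b − 3) = 4, i.e. (m − 2) = (4/3)·(b − 3).
Rewrite the budget in excess-of-subsistence terms: 6·(b − 3) + 1.5·(m − 2) = 69 − 6·3 − 1.5·2 = 48.
Substituting, 8·(b − 3) = 48, so b − 3 = 6 and b* = 9.
Then m − 2 = (4/3)·6 = 8, so m* = 10.

b* = 9, m* = 10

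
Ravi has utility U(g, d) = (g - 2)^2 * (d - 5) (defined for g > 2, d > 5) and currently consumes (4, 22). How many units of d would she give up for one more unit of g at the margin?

MRS = 17

MU_g = 2·(g−2)·(d−5), MU_d = (g−2)^2.
MRS = (2/1)·(d−5)/(g−2).
At (4, 22): MRS = 17.
That is, one extra unit of g is worth 17 units of d at the margin.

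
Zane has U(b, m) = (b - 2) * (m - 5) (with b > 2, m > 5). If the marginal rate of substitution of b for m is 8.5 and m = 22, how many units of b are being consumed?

b = 4

MU_b = (m−5), MU_m = (b−2).
MRS = (m−5)/(b−2).
Substitute m = 22: MRS = 17/(b − 2). Setting this equal to 8.5 gives b − 2 = 17/8.5 = 2, so b = 4.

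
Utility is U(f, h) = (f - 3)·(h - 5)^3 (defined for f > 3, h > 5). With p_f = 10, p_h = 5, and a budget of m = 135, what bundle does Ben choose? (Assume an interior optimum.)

f* = 5, h* = 17

MU_f = (h−5)^3, MU_h = 3·(f−3)·(h−5)^2.
MRS = (1/3)·(h−5)/(f−3).
Tangency: set MRS = p_f/p_h = 10/5 = 2.
So (1/3)·(h − 5)/(f − 3) = 2, i.e. (h − 5) = 6·(f − 3).
Rewrite the budget in excess-of-subsistence terms: 10·(f − 3) + 5·(h − 5) = 135 − 10·3 − 5·5 = 80.
Substituting, 40·(f − 3) = 80, so f − 3 = 2 and f* = 5.
Then h − 5 = 6·2 = 12, so h* = 17.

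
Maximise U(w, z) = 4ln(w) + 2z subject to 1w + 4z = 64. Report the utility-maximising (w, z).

w* = 8, z* = 14

MU_w = 4/w, MU_z = 2.
MRS = 4/w ÷ 2.
Tangency: set MRS = p_w/p_z = 1/4 = 0.25.
MRS depends only on w: 2/w = 0.25 ⇒ w* = 2/0.25 = 8.
From the budget, 4·z = 64 − 1·8 = 56, so z* = 14.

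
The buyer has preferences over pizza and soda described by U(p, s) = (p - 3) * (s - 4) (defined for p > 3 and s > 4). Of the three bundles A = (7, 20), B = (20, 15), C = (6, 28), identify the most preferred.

Evaluate utility at each bundle:
U(A) = 64.
U(B) = 187.
U(C) = 72.
Highest utility is B, so B ≻ C ≻ A.

Bundle B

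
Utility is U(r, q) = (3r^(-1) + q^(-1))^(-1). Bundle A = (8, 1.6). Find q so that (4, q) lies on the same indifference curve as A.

U depends on (r, q) only through S = 3r^(-1) + q^(-1), so equal utility means equal S. At (8, 1.6): S = 1.
With r = 4: 3·4^(-1) = 0.75, so q^(-1) = 1 − 0.75 = 0.25.
Hence q = 1/0.25 = 4.
Check: U(4, 4) = 1.

q = 4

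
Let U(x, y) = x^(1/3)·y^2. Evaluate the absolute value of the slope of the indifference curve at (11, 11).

MRS = 1/6

MU_x = 1/3·x^(-2/3)·y^2 and MU_y = 2·x^(1/3)·y.
MRS = MU_x/MU_y = (1/6)·y/x.
At (11, 11): MRS = 1/6.
That is, one extra unit of x is worth 1/6 units of y at the margin.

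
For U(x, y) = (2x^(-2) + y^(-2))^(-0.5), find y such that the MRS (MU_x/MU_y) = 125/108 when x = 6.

For CES with ρ = -2, MRS = (2/1)·(y/x)^3.
Setting (2/1)·(y/6)^3 = 125/108 gives (y/6)^3 = 125/216, so y/6 = 5/6 and y = 5.

y = 5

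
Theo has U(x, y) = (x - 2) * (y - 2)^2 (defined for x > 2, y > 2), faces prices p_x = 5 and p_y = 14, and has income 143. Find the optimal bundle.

x* = 9, y* = 7

MU_x = (y−2)^2, MU_y = 2·(x−2)·(y−2).
MRS = (1/2)·(y−2)/(x−2).
Tangency: set MRS = p_x/p_y = 5/14.
So (1/2)·(y − 2)/(x − 2) = 5/14, i.e. (y − 2) = (5/7)·(x − 2).
Rewrite the budget in excess-of-subsistence terms: 5·(x − 2) + 14·(y − 2) = 143 − 5·2 − 14·2 = 105.
Substituting, 15·(x − 2) = 105, so x − 2 = 7 and x* = 9.
Then y − 2 = (5/7)·7 = 5, so y* = 7.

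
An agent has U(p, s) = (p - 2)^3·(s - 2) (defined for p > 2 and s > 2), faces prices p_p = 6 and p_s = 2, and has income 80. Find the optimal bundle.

p* = 10, s* = 10

MU_p = 3·(p−2)^2·(s−2), MU_s = (p−2)^3.
MRS = (3/1)·(s−2)/(p−2).
Tangency: set MRS = p_p/p_s = 6/2 = 3.
So (3/1)·(s − 2)/(p − 2) = 3, i.e. (s − 2) = (p − 2).
Rewrite the budget in excess-of-subsistence terms: 6·(p − 2) + 2·(s − 2) = 80 − 6·2 − 2·2 = 64.
Substituting, 8·(p − 2) = 64, so p − 2 = 8 and p* = 10.
Then s − 2 = 8, so s* = 10.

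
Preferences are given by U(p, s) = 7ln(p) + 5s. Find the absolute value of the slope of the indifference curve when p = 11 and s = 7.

MU_p = 7/p, MU_s = 5.
MRS = 7/p ÷ 5.
At (11, 7): MRS = 7/55.
The indifference curve has slope −7/55 at this bundle.

MRS = 7/55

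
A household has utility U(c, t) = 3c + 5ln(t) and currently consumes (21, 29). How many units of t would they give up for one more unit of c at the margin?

MRS = 17.4

MU_c = 3, MU_t = 5/t.
MRS = 3 ÷ (5/t).
At (21, 29): MRS = 17.4.
The indifference curve has slope −17.4 at this bundle.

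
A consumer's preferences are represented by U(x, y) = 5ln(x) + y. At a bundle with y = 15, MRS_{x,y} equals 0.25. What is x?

MU_x = 5/x, MU_y = 1.
MRS = 5/x ÷ 1.
MRS depends only on x: 5/x = 0.25 ⇒ x = 5/0.25 = 20.

x = 20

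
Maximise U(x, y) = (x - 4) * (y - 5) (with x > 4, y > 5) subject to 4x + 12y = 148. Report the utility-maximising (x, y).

x* = 13, y* = 8

MU_x = (y−5), MU_y = (x−4).
MRS = (y−5)/(x−4).
Tangency: set MRS = p_x/p_y = 4/12 = 1/3.
So (y − 5)/(x − 4) = 1/3, i.e. (y − 5) = (1/3)·(x − 4).
Rewrite the budget in excess-of-subsistence terms: 4·(x − 4) + 12·(y − 5) = 148 − 4·4 − 12·5 = 72.
Substituting, 8·(x − 4) = 72, so x − 4 = 9 and x* = 13.
Then y − 5 = (1/3)·9 = 3, so y* = 8.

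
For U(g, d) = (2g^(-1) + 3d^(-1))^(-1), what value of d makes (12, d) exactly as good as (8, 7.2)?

d = 6

U depends on (g, d) only through S = 2g^(-1) + 3d^(-1), so equal utility means equal S. At (8, 7.2): S = 2/3.
With g = 12: 2·12^(-1) = 1/6, so 3d^(-1) = 2/3 − 1/6 = 0.5, i.e. d^(-1) = 1/6.
Hence d = 1/(1/6) = 6.
Check: U(12, 6) = 1.5.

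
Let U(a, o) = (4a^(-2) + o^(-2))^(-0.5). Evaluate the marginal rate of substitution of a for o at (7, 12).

For CES with ρ = -2, MRS = (4/1)·(o/a)^3.
At (7, 12): MRS = 6912/343.
So at (7, 12) the consumer would give up 6912/343 units of o for one more unit of a.

MRS = 6912/343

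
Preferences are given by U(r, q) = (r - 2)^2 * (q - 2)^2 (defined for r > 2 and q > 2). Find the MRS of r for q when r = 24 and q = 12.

MRS = 5/11

MU_r = 2·(r−2)·(q−2)^2, MU_q = 2·(r−2)^2·(q−2).
MRS = (q−2)/(r−2).
At (24, 12): MRS = 5/11.
The indifference curve has slope −5/11 at this bundle.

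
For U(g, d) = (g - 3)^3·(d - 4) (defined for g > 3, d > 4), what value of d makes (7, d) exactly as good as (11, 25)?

U(11, 25) = 10752.
Set U(7, d) = 10752 and solve.
With g = 7: (7 − 3)^3 = 64, so (d − 4) = 10752/64 = 168.
So d = 4 + 168 = 172.
Check: U(7, 172) = 10752.

d = 172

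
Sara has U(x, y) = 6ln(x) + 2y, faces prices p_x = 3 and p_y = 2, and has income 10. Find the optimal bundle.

MU_x = 6/x, MU_y = 2.
MRS = 6/x ÷ 2.
Tangency: set MRS = p_x/p_y = 3/2 = 1.5.
MRS depends only on x: 3/x = 1.5 ⇒ x* = 3/1.5 = 2.
From the budget, 2·y = 10 − 3·2 = 4, so y* = 2.

x* = 2, y* = 2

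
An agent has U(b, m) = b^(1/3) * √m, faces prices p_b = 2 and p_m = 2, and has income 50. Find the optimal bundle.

b* = 10, m* = 15

MU_b = 1/3·b^(-2/3)·√m and MU_m = 0.5·b^(1/3)·m^(-0.5).
MRS = MU_b/MU_m = (2/3)·m/b.
Tangency: set MRS = p_b/p_m = 2/2 = 1.
So (2/3)·m/b = 1, i.e. m = 1.5·b.
Substitute into the budget 2·b + 2·m = 50: 5·b = 50, so b* = 10.
Then m* = 1.5·10 = 15.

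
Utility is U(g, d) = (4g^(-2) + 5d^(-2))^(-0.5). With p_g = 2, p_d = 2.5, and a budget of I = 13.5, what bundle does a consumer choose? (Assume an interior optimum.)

g* = 3, d* = 3

For CES with ρ = -2, MRS = (4/5)·(d/g)^3.
Tangency: set MRS = p_g/p_d = 2/2.5 = 0.8.
So (d/g)^3 = 1; taking the cube root, d/g = 1, i.e. d = g.
Substitute into the budget 2·g + 2.5·d = 13.5: 4.5·g = 13.5, so g* = 3 and d* = 3.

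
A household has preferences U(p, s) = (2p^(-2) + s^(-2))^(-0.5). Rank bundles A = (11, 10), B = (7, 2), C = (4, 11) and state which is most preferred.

Bundle A

Evaluate utility at each bundle:
U(A) = 6.140.
U(B) = 1.854.
U(C) = 2.739.
Highest utility is A, so A ≻ C ≻ B.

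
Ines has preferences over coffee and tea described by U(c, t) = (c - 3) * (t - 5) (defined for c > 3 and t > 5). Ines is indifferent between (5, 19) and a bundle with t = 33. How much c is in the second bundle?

U(5, 19) = 28.
Set U(c, 33) = 28 and solve.
With t = 33: (33 − 5) = 28, so (c − 3) = 28/28 = 1.
So c = 3 + 1 = 4.
Check: U(4, 33) = 28.

c = 4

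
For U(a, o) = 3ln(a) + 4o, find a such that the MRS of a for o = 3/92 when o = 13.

MU_a = 3/a, MU_o = 4.
MRS = 3/a ÷ 4.
MRS depends only on a: 0.75/a = 3/92 ⇒ a = 0.75/(3/92) = 23.

a = 23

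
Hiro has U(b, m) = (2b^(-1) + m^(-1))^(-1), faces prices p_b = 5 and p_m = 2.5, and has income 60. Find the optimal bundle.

For CES with ρ = -1, MRS = (2/1)·(m/b)^2.
Tangency: set MRS = p_b/p_m = 5/2.5 = 2.
So (m/b)^2 = 1; taking the square root, m/b = 1, i.e. m = b.
Substitute into the budget 5·b + 2.5·m = 60: 7.5·b = 60, so b* = 8 and m* = 8.

b* = 8, m* = 8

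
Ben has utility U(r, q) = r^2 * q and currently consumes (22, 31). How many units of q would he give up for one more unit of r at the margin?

MRS = 31/11

MU_r = 2·r·q and MU_q = r^2.
MRS = MU_r/MU_q = (2/1)·q/r.
At (22, 31): MRS = 31/11.
The indifference curve has slope −31/11 at this bundle.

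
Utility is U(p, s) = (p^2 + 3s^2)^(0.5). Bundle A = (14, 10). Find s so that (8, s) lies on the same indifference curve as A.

U depends on (p, s) only through S = p^2 + 3s^2, so equal utility means equal S. At (14, 10): S = 496.
With p = 8: 8^2 = 64, so 3s^2 = 496 − 64 = 432, i.e. s^2 = 144.
Hence s = √144 = 12.
Check: U(8, 12) = 22.2711.

s = 12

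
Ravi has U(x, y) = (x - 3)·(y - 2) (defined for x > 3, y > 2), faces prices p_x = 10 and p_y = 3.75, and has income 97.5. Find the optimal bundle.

MU_x = (y−2), MU_y = (x−3).
MRS = (y−2)/(x−3).
Tangency: set MRS = p_x/p_y = 10/3.75 = 8/3.
So (y − 2)/(x − 3) = 8/3, i.e. (y − 2) = (8/3)·(x − 3).
Rewrite the budget in excess-of-subsistence terms: 10·(x − 3) + 3.75·(y − 2) = 97.5 − 10·3 − 3.75·2 = 60.
Substituting, 20·(x − 3) = 60, so x − 3 = 3 and x* = 6.
Then y − 2 = (8/3)·3 = 8, so y* = 10.

x* = 6, y* = 10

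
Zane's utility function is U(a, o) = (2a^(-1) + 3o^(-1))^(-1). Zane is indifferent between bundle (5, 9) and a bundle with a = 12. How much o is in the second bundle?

U depends on (a, o) only through S = 2a^(-1) + 3o^(-1), so equal utility means equal S. At (5, 9): S = 11/15.
With a = 12: 2·12^(-1) = 1/6, so 3o^(-1) = 11/15 − 1/6 = 17/30, i.e. o^(-1) = 17/90.
Hence o = 1/(17/90) = 90/17.
Check: U(12, 90/17) = 1.3636.

o = 90/17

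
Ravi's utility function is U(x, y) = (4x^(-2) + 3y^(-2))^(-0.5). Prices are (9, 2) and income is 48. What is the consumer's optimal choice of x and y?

x* = 4, y* = 6

For CES with ρ = -2, MRS = (4/3)·(y/x)^3.
Tangency: set MRS = p_x/p_y = 9/2 = 4.5.
So (y/x)^3 = 3.375; taking the cube root, y/x = 1.5, i.e. y = 1.5·x.
Substitute into the budget 9·x + 2·y = 48: 12·x = 48, so x* = 4 and y* = 1.5·4 = 6.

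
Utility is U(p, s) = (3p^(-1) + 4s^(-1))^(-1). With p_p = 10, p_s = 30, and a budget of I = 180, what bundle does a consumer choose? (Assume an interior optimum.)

For CES with ρ = -1, MRS = (3/4)·(s/p)^2.
Tangency: set MRS = p_p/p_s = 10/30 = 1/3.
So (s/p)^2 = 4/9; taking the square root, s/p = 2/3, i.e. s = (2/3)·p.
Substitute into the budget 10·p + 30·s = 180: 30·p = 180, so p* = 6 and s* = (2/3)·6 = 4.

p* = 6, s* = 4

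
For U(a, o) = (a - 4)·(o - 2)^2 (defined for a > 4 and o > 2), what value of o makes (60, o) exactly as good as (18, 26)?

o = 14

U(18, 26) = 8064.
Set U(60, o) = 8064 and solve.
With a = 60: (60 − 4) = 56, so (o − 2)^2 = 8064/56 = 144.
Taking the square root (with o > 2): o − 2 = 12, so o = 14.
Check: U(60, 14) = 8064.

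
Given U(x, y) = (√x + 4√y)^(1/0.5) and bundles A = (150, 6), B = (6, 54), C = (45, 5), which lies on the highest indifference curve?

Evaluate utility at each bundle:
U(A) = 486.000.
U(B) = 1014.000.
U(C) = 245.000.
Highest utility is B, so B ≻ A ≻ C.

Bundle B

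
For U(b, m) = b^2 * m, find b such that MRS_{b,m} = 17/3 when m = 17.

b = 6

MU_b = 2·b·m and MU_m = b^2.
MRS = MU_b/MU_m = (2/1)·m/b.
Substitute m = 17: MRS = 34/b. Setting 34/b = 17/3 gives b = 34/(17/3) = 6.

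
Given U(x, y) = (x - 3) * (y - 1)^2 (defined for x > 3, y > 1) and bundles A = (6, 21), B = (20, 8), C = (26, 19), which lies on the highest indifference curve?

Bundle C

Evaluate utility at each bundle:
U(A) = 1200.
U(B) = 833.
U(C) = 7452.
Highest utility is C, so C ≻ A ≻ B.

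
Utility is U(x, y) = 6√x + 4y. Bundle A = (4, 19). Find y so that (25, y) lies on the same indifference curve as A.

U(4, 19) = 88.
Set U(25, y) = 88 and solve.
With x = 25: √25 = 5, so 4y = 88 − 6·5 = 58 and y = 14.5.
Check: U(25, 14.5) = 88.

y = 14.5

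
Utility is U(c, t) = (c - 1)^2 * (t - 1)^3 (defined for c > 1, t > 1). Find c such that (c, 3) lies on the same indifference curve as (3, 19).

U(3, 19) = 23328.
Set U(c, 3) = 23328 and solve.
With t = 3: (3 − 1)^3 = 8, so (c − 1)^2 = 23328/8 = 2916.
Taking the square root (with c > 1): c − 1 = 54, so c = 55.
Check: U(55, 3) = 23328.

c = 55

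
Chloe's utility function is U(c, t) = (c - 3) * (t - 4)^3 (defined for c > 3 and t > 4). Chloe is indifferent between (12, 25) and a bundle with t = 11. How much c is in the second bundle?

U(12, 25) = 83349.
Set U(c, 11) = 83349 and solve.
With t = 11: (11 − 4)^3 = 343, so (c − 3) = 83349/343 = 243.
So c = 3 + 243 = 246.
Check: U(246, 11) = 83349.

c = 246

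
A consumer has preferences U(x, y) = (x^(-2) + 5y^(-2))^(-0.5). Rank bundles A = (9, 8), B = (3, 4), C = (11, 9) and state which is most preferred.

Evaluate utility at each bundle:
U(A) = 3.325.
U(B) = 1.536.
U(C) = 3.780.
Highest utility is C, so C ≻ A ≻ B.

Bundle C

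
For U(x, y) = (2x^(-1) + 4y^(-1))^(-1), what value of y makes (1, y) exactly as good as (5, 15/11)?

U depends on (x, y) only through S = 2x^(-1) + 4y^(-1), so equal utility means equal S. At (5, 15/11): S = 10/3.
With x = 1: 2·1^(-1) = 2, so 4y^(-1) = 10/3 − 2 = 4/3, i.e. y^(-1) = 1/3.
Hence y = 1/(1/3) = 3.
Check: U(1, 3) = 0.3.

y = 3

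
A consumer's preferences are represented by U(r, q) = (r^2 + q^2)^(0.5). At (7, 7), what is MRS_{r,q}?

For CES with ρ = 2, MRS = (q/r)^(-1).
At (7, 7): MRS = 1.
The indifference curve has slope −1 at this bundle.

MRS = 1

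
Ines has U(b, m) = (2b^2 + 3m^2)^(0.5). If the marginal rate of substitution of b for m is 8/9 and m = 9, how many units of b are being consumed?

For CES with ρ = 2, MRS = (2/3)·(m/b)^(-1).
Setting (2/3)·(9/b)^(-1) = 8/9 gives (9/b)^(-1) = 4/3, so 9/b = 0.75 and b = 12.

b = 12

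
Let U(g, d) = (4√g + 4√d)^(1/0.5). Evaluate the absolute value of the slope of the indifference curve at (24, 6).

For CES with ρ = 0.5, MRS = √(d/g).
At (24, 6): MRS = 0.5.
So at (24, 6) the consumer would give up 0.5 units of d for one more unit of g.

MRS = 0.5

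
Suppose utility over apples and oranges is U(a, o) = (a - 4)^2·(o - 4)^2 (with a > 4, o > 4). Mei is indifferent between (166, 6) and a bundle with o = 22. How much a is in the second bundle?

a = 22

U(166, 6) = 104976.
Set U(a, 22) = 104976 and solve.
With o = 22: (22 − 4)^2 = 324, so (a − 4)^2 = 104976/324 = 324.
Taking the square root (with a > 4): a − 4 = 18, so a = 22.
Check: U(22, 22) = 104976.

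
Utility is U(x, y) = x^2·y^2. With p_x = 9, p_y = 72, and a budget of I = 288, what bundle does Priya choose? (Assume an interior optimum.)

MU_x = 2·x·y^2 and MU_y = 2·x^2·y.
MRS = MU_x/MU_y = y/x.
Tangency: set MRS = p_x/p_y = 9/72 = 0.125.
So y/x = 0.125, i.e. y = 0.125·x.
Substitute into the budget 9·x + 72·y = 288: 18·x = 288, so x* = 16.
Then y* = 0.125·16 = 2.

x* = 16, y* = 2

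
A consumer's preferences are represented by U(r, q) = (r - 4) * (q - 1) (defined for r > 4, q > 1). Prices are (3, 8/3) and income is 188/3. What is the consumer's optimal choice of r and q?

MU_r = (q−1), MU_q = (r−4).
MRS = (q−1)/(r−4).
Tangency: set MRS = p_r/p_q = 3/(8/3) = 1.125.
So (q − 1)/(r − 4) = 1.125, i.e. (q − 1) = 1.125·(r − 4).
Rewrite the budget in excess-of-subsistence terms: 3·(r − 4) + (8/3)·(q − 1) = 188/3 − 3·4 − (8/3)·1 = 48.
Substituting, 6·(r − 4) = 48, so r − 4 = 8 and r* = 12.
Then q − 1 = 1.125·8 = 9, so q* = 10.

r* = 12, q* = 10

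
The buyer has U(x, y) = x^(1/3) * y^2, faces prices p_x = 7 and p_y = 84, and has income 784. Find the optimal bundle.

x* = 16, y* = 8

MU_x = 1/3·x^(-2/3)·y^2 and MU_y = 2·x^(1/3)·y.
MRS = MU_x/MU_y = (1/6)·y/x.
Tangency: set MRS = p_x/p_y = 7/84 = 1/12.
So (1/6)·y/x = 1/12, i.e. y = 0.5·x.
Substitute into the budget 7·x + 84·y = 784: 49·x = 784, so x* = 16.
Then y* = 0.5·16 = 8.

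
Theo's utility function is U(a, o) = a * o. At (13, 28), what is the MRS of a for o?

MRS = 28/13

MU_a = o and MU_o = a.
MRS = MU_a/MU_o = o/a.
At (13, 28): MRS = 28/13.
That is, one extra unit of a is worth 28/13 units of o at the margin.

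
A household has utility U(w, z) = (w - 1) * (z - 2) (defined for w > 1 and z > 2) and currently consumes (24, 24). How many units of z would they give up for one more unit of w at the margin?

MRS = 22/23

MU_w = (z−2), MU_z = (w−1).
MRS = (z−2)/(w−1).
At (24, 24): MRS = 22/23.
So at (24, 24) the consumer would give up 22/23 units of z for one more unit of w.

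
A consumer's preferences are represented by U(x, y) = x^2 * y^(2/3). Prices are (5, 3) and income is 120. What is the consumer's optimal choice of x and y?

MU_x = 2·x·y^(2/3) and MU_y = 2/3·x^2·y^(-1/3).
MRS = MU_x/MU_y = (3)·y/x.
Tangency: set MRS = p_x/p_y = 5/3.
So (3)·y/x = 5/3, i.e. y = (5/9)·x.
Substitute into the budget 5·x + 3·y = 120: (20/3)·x = 120, so x* = 18.
Then y* = (5/9)·18 = 10.

x* = 18, y* = 10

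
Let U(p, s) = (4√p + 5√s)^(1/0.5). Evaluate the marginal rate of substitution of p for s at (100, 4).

MRS = 4/25

For CES with ρ = 0.5, MRS = (4/5)·√(s/p).
At (100, 4): MRS = 4/25.
The indifference curve has slope −4/25 at this bundle.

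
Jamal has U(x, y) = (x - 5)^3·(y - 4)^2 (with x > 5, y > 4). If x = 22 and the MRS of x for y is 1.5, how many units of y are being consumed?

MU_x = 3·(x−5)^2·(y−4)^2, MU_y = 2·(x−5)^3·(y−4).
MRS = (3/2)·(y−4)/(x−5).
Substitute x = 22: MRS = (y − 4)/(34/3). Setting this equal to 1.5 gives y − 4 = 1.5·(34/3) = 17, so y = 21.

y = 21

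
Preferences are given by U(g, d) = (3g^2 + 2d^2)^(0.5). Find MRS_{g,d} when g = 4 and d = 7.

MRS = 6/7

For CES with ρ = 2, MRS = (3/2)·(d/g)^(-1).
At (4, 7): MRS = 6/7.
So at (4, 7) the consumer would give up 6/7 units of d for one more unit of g.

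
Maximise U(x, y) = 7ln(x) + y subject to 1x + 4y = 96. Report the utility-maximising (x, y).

MU_x = 7/x, MU_y = 1.
MRS = 7/x ÷ 1.
Tangency: set MRS = p_x/p_y = 1/4 = 0.25.
MRS depends only on x: 7/x = 0.25 ⇒ x* = 7/0.25 = 28.
From the budget, 4·y = 96 − 1·28 = 68, so y* = 17.

x* = 28, y* = 17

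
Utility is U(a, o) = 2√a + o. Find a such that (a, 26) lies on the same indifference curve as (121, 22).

a = 81

U(121, 22) = 44.
Set U(a, 26) = 44 and solve.
With o = 26: 2√a = 44 − 26 = 18, so √a = 9 and a = 81.
Check: U(81, 26) = 44.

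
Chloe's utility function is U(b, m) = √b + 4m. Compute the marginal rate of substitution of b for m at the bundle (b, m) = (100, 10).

MRS = 1/80

MU_b = 1/(2√b), MU_m = 4.
MRS = 1/(2√b) ÷ 4.
At (100, 10): MRS = 1/80.
So at (100, 10) the consumer would give up 1/80 units of m for one more unit of b.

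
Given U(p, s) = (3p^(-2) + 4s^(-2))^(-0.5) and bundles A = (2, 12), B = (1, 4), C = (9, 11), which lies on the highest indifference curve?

Evaluate utility at each bundle:
U(A) = 1.134.
U(B) = 0.555.
U(C) = 3.777.
Highest utility is C, so C ≻ A ≻ B.

Bundle C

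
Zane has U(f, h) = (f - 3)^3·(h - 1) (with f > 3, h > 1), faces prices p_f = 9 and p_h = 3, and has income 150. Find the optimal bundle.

f* = 13, h* = 11

MU_f = 3·(f−3)^2·(h−1), MU_h = (f−3)^3.
MRS = (3/1)·(h−1)/(f−3).
Tangency: set MRS = p_f/p_h = 9/3 = 3.
So (3/1)·(h − 1)/(f − 3) = 3, i.e. (h − 1) = (f − 3).
Rewrite the budget in excess-of-subsistence terms: 9·(f − 3) + 3·(h − 1) = 150 − 9·3 − 3·1 = 120.
Substituting, 12·(f − 3) = 120, so f − 3 = 10 and f* = 13.
Then h − 1 = 10, so h* = 11.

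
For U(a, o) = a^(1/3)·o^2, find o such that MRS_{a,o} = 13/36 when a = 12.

MU_a = 1/3·a^(-2/3)·o^2 and MU_o = 2·a^(1/3)·o.
MRS = MU_a/MU_o = (1/6)·o/a.
Substitute a = 12: MRS = o/72. Setting o/72 = 13/36 gives o = (13/36)·72 = 26.

o = 26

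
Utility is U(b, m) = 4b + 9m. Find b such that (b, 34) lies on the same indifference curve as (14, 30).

b = 5

U(14, 30) = 326.
Set U(b, 34) = 326 and solve.
4b + 9·34 = 326 ⇒ 4b = 20 ⇒ b = 5.
Check: U(5, 34) = 326.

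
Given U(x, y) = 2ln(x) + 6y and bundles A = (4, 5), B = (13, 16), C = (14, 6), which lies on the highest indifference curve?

Bundle B

Evaluate utility at each bundle:
U(A) = 32.773.
U(B) = 101.130.
U(C) = 41.278.
Highest utility is B, so B ≻ C ≻ A.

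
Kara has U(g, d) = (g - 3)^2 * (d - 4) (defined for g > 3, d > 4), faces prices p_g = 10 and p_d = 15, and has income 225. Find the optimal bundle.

g* = 12, d* = 7

MU_g = 2·(g−3)·(d−4), MU_d = (g−3)^2.
MRS = (2/1)·(d−4)/(g−3).
Tangency: set MRS = p_g/p_d = 10/15 = 2/3.
So (2/1)·(d − 4)/(g − 3) = 2/3, i.e. (d − 4) = (1/3)·(g − 3).
Rewrite the budget in excess-of-subsistence terms: 10·(g − 3) + 15·(d − 4) = 225 − 10·3 − 15·4 = 135.
Substituting, 15·(g − 3) = 135, so g − 3 = 9 and g* = 12.
Then d − 4 = (1/3)·9 = 3, so d* = 7.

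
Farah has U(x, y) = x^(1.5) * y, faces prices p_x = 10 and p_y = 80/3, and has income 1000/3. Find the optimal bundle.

x* = 20, y* = 5

MU_x = 1.5·√x·y and MU_y = x^(1.5).
MRS = MU_x/MU_y = (1.5)·y/x.
Tangency: set MRS = p_x/p_y = 10/(80/3) = 0.375.
So (1.5)·y/x = 0.375, i.e. y = 0.25·x.
Substitute into the budget 10·x + (80/3)·y = 1000/3: (50/3)·x = 1000/3, so x* = 20.
Then y* = 0.25·20 = 5.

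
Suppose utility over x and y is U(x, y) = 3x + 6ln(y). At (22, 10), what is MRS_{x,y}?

MRS = 5

MU_x = 3, MU_y = 6/y.
MRS = 3 ÷ (6/y).
At (22, 10): MRS = 5.
That is, one extra unit of x is worth 5 units of y at the margin.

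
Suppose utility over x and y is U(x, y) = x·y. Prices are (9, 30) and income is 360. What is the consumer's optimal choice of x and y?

MU_x = y and MU_y = x.
MRS = MU_x/MU_y = y/x.
Tangency: set MRS = p_x/p_y = 9/30 = 0.3.
So y/x = 0.3, i.e. y = 0.3·x.
Substitute into the budget 9·x + 30·y = 360: 18·x = 360, so x* = 20.
Then y* = 0.3·20 = 6.

x* = 20, y* = 6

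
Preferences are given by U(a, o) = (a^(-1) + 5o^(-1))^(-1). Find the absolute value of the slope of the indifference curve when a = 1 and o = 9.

For CES with ρ = -1, MRS = (1/5)·(o/a)^2.
At (1, 9): MRS = 16.2.
So at (1, 9) the consumer would give up 16.2 units of o for one more unit of a.

MRS = 16.2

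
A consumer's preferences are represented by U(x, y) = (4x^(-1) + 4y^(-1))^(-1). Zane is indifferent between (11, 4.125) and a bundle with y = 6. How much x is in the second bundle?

x = 6

U depends on (x, y) only through S = 4x^(-1) + 4y^(-1), so equal utility means equal S. At (11, 4.125): S = 4/3.
With y = 6: 4·6^(-1) = 2/3, so 4x^(-1) = 4/3 − 2/3 = 2/3, i.e. x^(-1) = 1/6.
Hence x = 1/(1/6) = 6.
Check: U(6, 6) = 0.75.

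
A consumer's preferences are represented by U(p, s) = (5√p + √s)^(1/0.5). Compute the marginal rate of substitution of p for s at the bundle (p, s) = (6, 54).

MRS = 15

For CES with ρ = 0.5, MRS = (5/1)·√(s/p).
At (6, 54): MRS = 15.
The indifference curve has slope −15 at this bundle.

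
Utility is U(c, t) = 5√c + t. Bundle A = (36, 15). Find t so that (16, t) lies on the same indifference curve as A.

U(36, 15) = 45.
Set U(16, t) = 45 and solve.
With c = 16: √16 = 4, so t = 45 − 5·4 = 25.
Check: U(16, 25) = 45.

t = 25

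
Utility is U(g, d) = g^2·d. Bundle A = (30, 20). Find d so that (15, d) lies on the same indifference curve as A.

U(30, 20) = 18000.
Set U(15, d) = 18000 and solve.
With g = 15: 15^2 = 225, so d = 18000/225 = 80.
Check: U(15, 80) = 18000.

d = 80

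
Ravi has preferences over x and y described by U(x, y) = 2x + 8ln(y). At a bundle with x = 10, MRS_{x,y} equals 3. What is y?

MU_x = 2, MU_y = 8/y.
MRS = 2 ÷ (8/y).
MRS depends only on y: 0.25·y = 3 ⇒ y = 3/0.25 = 12.

y = 12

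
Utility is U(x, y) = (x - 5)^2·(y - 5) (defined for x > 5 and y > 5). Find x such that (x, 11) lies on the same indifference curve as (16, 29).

x = 27

U(16, 29) = 2904.
Set U(x, 11) = 2904 and solve.
With y = 11: (11 − 5) = 6, so (x − 5)^2 = 2904/6 = 484.
Taking the square root (with x > 5): x − 5 = 22, so x = 27.
Check: U(27, 11) = 2904.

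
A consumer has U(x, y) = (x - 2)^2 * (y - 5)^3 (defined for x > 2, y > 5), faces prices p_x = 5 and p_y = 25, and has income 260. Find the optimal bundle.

x* = 12, y* = 8

MU_x = 2·(x−2)·(y−5)^3, MU_y = 3·(x−2)^2·(y−5)^2.
MRS = (2/3)·(y−5)/(x−2).
Tangency: set MRS = p_x/p_y = 5/25 = 0.2.
So (2/3)·(y − 5)/(x − 2) = 0.2, i.e. (y − 5) = 0.3·(x − 2).
Rewrite the budget in excess-of-subsistence terms: 5·(x − 2) + 25·(y − 5) = 260 − 5·2 − 25·5 = 125.
Substituting, 12.5·(x − 2) = 125, so x − 2 = 10 and x* = 12.
Then y − 5 = 0.3·10 = 3, so y* = 8.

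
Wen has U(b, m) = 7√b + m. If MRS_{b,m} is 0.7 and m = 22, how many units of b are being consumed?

MU_b = 7/(2√b), MU_m = 1.
MRS = 7/(2√b) ÷ 1.
MRS depends only on b: 3.5/√b = 0.7 ⇒ √b = 3.5/0.7 = 5 ⇒ b = 25.

b = 25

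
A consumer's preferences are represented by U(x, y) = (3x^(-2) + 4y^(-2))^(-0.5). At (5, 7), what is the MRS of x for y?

MRS = 1029/500

For CES with ρ = -2, MRS = (3/4)·(y/x)^3.
At (5, 7): MRS = 1029/500.
That is, one extra unit of x is worth 1029/500 units of y at the margin.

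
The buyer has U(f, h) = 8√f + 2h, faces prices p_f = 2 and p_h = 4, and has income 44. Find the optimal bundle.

MU_f = 8/(2√f), MU_h = 2.
MRS = 8/(2√f) ÷ 2.
Tangency: set MRS = p_f/p_h = 2/4 = 0.5.
MRS depends only on f: 2/√f = 0.5 ⇒ √f = 2/0.5 = 4 ⇒ f* = 16.
From the budget, 4·h = 44 − 2·16 = 12, so h* = 3.

f* = 16, h* = 3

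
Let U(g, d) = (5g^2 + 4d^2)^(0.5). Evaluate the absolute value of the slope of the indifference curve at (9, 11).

MRS = 45/44

For CES with ρ = 2, MRS = (5/4)·(d/g)^(-1).
At (9, 11): MRS = 45/44.
So at (9, 11) the consumer would give up 45/44 units of d for one more unit of g.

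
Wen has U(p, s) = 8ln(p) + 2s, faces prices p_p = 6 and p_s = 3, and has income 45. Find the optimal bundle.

p* = 2, s* = 11

MU_p = 8/p, MU_s = 2.
MRS = 8/p ÷ 2.
Tangency: set MRS = p_p/p_s = 6/3 = 2.
MRS depends only on p: 4/p = 2 ⇒ p* = 4/2 = 2.
From the budget, 3·s = 45 − 6·2 = 33, so s* = 11.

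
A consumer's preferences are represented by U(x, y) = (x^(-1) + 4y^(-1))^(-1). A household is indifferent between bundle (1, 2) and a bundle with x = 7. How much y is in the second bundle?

U depends on (x, y) only through S = x^(-1) + 4y^(-1), so equal utility means equal S. At (1, 2): S = 3.
With x = 7: 7^(-1) = 1/7, so 4y^(-1) = 3 − 1/7 = 20/7, i.e. y^(-1) = 5/7.
Hence y = 1/(5/7) = 1.4.
Check: U(7, 1.4) = 0.3333.

y = 1.4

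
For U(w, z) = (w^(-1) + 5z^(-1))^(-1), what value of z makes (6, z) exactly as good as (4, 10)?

U depends on (w, z) only through S = w^(-1) + 5z^(-1), so equal utility means equal S. At (4, 10): S = 0.75.
With w = 6: 6^(-1) = 1/6, so 5z^(-1) = 0.75 − 1/6 = 7/12, i.e. z^(-1) = 7/60.
Hence z = 1/(7/60) = 60/7.
Check: U(6, 60/7) = 1.3333.

z = 60/7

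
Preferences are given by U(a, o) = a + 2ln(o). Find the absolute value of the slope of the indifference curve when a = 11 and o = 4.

MRS = 2

MU_a = 1, MU_o = 2/o.
MRS = 1 ÷ (2/o).
At (11, 4): MRS = 2.
So at (11, 4) the consumer would give up 2 units of o for one more unit of a.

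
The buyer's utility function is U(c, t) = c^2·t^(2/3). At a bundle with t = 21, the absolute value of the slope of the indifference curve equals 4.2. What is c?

c = 15

MU_c = 2·c·t^(2/3) and MU_t = 2/3·c^2·t^(-1/3).
MRS = MU_c/MU_t = (3)·t/c.
Substitute t = 21: MRS = 63/c. Setting 63/c = 4.2 gives c = 63/4.2 = 15.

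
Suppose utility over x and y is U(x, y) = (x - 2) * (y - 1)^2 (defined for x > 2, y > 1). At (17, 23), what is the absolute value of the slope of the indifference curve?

MU_x = (y−1)^2, MU_y = 2·(x−2)·(y−1).
MRS = (1/2)·(y−1)/(x−2).
At (17, 23): MRS = 11/15.
The indifference curve has slope −11/15 at this bundle.

MRS = 11/15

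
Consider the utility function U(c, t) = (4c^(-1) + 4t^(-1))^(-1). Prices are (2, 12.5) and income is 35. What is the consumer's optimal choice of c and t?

For CES with ρ = -1, MRS = (t/c)^2.
Tangency: set MRS = p_c/p_t = 2/12.5 = 4/25.
So (t/c)^2 = 4/25; taking the square root, t/c = 0.4, i.e. t = 0.4·c.
Substitute into the budget 2·c + 12.5·t = 35: 7·c = 35, so c* = 5 and t* = 0.4·5 = 2.

c* = 5, t* = 2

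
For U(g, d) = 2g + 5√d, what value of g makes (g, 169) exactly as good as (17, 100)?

g = 9.5

U(17, 100) = 84.
Set U(g, 169) = 84 and solve.
With d = 169: √169 = 13, so 2g = 84 − 5·13 = 19 and g = 9.5.
Check: U(9.5, 169) = 84.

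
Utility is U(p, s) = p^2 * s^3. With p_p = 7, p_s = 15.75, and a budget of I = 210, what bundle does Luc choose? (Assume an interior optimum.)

MU_p = 2·p·s^3 and MU_s = 3·p^2·s^2.
MRS = MU_p/MU_s = (2/3)·s/p.
Tangency: set MRS = p_p/p_s = 7/15.75 = 4/9.
So (2/3)·s/p = 4/9, i.e. s = (2/3)·p.
Substitute into the budget 7·p + 15.75·s = 210: 17.5·p = 210, so p* = 12.
Then s* = (2/3)·12 = 8.

p* = 12, s* = 8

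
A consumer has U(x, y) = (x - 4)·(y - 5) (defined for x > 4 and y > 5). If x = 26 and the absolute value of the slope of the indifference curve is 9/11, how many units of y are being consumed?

MU_x = (y−5), MU_y = (x−4).
MRS = (y−5)/(x−4).
Substitute x = 26: MRS = (y − 5)/22. Setting this equal to 9/11 gives y − 5 = (9/11)·22 = 18, so y = 23.

y = 23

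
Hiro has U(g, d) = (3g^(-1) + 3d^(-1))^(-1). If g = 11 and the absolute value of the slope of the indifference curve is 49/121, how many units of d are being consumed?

For CES with ρ = -1, MRS = (d/g)^2.
Setting (d/11)^2 = 49/121 gives d/11 = 7/11 and d = 7.

d = 7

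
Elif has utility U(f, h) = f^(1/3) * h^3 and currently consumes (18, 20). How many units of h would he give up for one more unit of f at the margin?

MU_f = 1/3·f^(-2/3)·h^3 and MU_h = 3·f^(1/3)·h^2.
MRS = MU_f/MU_h = (1/9)·h/f.
At (18, 20): MRS = 10/81.
The indifference curve has slope −10/81 at this bundle.

MRS = 10/81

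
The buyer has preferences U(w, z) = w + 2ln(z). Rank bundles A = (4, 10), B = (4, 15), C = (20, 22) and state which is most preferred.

Bundle C

Evaluate utility at each bundle:
U(A) = 8.605.
U(B) = 9.416.
U(C) = 26.182.
Highest utility is C, so C ≻ B ≻ A.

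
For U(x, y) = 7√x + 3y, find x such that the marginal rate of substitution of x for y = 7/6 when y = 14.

MU_x = 7/(2√x), MU_y = 3.
MRS = 7/(2√x) ÷ 3.
MRS depends only on x: (7/6)/√x = 7/6 ⇒ √x = (7/6)/(7/6) = 1 ⇒ x = 1.

x = 1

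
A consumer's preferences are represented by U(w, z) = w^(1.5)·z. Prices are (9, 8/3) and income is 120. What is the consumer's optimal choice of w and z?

w* = 8, z* = 18

MU_w = 1.5·√w·z and MU_z = w^(1.5).
MRS = MU_w/MU_z = (1.5)·z/w.
Tangency: set MRS = p_w/p_z = 9/(8/3) = 3.375.
So (1.5)·z/w = 3.375, i.e. z = 2.25·w.
Substitute into the budget 9·w + (8/3)·z = 120: 15·w = 120, so w* = 8.
Then z* = 2.25·8 = 18.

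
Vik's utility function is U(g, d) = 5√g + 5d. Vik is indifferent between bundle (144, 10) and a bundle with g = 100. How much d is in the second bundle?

d = 12

U(144, 10) = 110.
Set U(100, d) = 110 and solve.
With g = 100: √100 = 10, so 5d = 110 − 5·10 = 60 and d = 12.
Check: U(100, 12) = 110.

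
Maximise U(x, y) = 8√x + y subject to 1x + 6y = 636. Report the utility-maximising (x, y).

x* = 576, y* = 10

MU_x = 8/(2√x), MU_y = 1.
MRS = 8/(2√x) ÷ 1.
Tangency: set MRS = p_x/p_y = 1/6.
MRS depends only on x: 4/√x = 1/6 ⇒ √x = 4/(1/6) = 24 ⇒ x* = 576.
From the budget, 6·y = 636 − 1·576 = 60, so y* = 10.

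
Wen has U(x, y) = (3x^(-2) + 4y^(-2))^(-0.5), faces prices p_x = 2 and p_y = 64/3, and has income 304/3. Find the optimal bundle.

For CES with ρ = -2, MRS = (3/4)·(y/x)^3.
Tangency: set MRS = p_x/p_y = 2/(64/3) = 3/32.
So (y/x)^3 = 0.125; taking the cube root, y/x = 0.5, i.e. y = 0.5·x.
Substitute into the budget 2·x + (64/3)·y = 304/3: (38/3)·x = 304/3, so x* = 8 and y* = 0.5·8 = 4.

x* = 8, y* = 4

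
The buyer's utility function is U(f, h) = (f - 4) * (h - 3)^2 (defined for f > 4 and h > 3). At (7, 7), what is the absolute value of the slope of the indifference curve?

MU_f = (h−3)^2, MU_h = 2·(f−4)·(h−3).
MRS = (1/2)·(h−3)/(f−4).
At (7, 7): MRS = 2/3.
So at (7, 7) the consumer would give up 2/3 units of h for one more unit of f.

MRS = 2/3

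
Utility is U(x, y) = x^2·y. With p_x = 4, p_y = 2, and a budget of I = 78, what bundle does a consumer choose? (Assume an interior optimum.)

x* = 13, y* = 13

MU_x = 2·x·y and MU_y = x^2.
MRS = MU_x/MU_y = (2/1)·y/x.
Tangency: set MRS = p_x/p_y = 4/2 = 2.
So (2/1)·y/x = 2, i.e. y = x.
Substitute into the budget 4·x + 2·y = 78: 6·x = 78, so x* = 13.
Then y* = 13.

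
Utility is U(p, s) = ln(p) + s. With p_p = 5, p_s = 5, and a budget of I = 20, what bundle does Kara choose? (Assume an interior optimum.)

MU_p = 1/p, MU_s = 1.
MRS = 1/p ÷ 1.
Tangency: set MRS = p_p/p_s = 5/5 = 1.
MRS depends only on p: 1/p = 1 ⇒ p* = 1/1 = 1.
From the budget, 5·s = 20 − 5·1 = 15, so s* = 3.

p* = 1, s* = 3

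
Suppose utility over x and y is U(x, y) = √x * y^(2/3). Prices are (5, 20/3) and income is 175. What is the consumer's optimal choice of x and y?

x* = 15, y* = 15

MU_x = 0.5·x^(-0.5)·y^(2/3) and MU_y = 2/3·√x·y^(-1/3).
MRS = MU_x/MU_y = (0.75)·y/x.
Tangency: set MRS = p_x/p_y = 5/(20/3) = 0.75.
So (0.75)·y/x = 0.75, i.e. y = x.
Substitute into the budget 5·x + (20/3)·y = 175: (35/3)·x = 175, so x* = 15.
Then y* = 15.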